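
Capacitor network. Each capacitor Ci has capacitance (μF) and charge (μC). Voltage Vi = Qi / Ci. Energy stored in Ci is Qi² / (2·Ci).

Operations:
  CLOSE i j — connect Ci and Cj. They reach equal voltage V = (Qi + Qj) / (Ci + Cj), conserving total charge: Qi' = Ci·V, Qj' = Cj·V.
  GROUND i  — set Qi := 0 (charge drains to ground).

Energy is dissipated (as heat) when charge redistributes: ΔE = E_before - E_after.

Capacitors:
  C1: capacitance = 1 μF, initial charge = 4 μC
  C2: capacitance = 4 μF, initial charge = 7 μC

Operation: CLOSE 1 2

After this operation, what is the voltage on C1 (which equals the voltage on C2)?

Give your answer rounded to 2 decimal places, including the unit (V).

Initial: C1(1μF, Q=4μC, V=4.00V), C2(4μF, Q=7μC, V=1.75V)
Op 1: CLOSE 1-2: Q_total=11.00, C_total=5.00, V=2.20; Q1=2.20, Q2=8.80; dissipated=2.025

Answer: 2.20 V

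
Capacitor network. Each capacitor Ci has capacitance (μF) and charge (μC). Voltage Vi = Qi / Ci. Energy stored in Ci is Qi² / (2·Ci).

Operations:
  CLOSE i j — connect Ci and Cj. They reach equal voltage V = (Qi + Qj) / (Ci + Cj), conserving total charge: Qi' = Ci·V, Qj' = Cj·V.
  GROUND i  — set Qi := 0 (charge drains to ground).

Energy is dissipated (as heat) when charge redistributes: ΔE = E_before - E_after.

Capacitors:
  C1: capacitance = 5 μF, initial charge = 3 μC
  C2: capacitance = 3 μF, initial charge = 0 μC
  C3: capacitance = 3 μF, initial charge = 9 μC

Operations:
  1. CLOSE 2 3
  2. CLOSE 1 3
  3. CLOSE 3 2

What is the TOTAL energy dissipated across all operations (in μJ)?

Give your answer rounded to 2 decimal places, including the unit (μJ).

Answer: 7.75 μJ

Derivation:
Initial: C1(5μF, Q=3μC, V=0.60V), C2(3μF, Q=0μC, V=0.00V), C3(3μF, Q=9μC, V=3.00V)
Op 1: CLOSE 2-3: Q_total=9.00, C_total=6.00, V=1.50; Q2=4.50, Q3=4.50; dissipated=6.750
Op 2: CLOSE 1-3: Q_total=7.50, C_total=8.00, V=0.94; Q1=4.69, Q3=2.81; dissipated=0.759
Op 3: CLOSE 3-2: Q_total=7.31, C_total=6.00, V=1.22; Q3=3.66, Q2=3.66; dissipated=0.237
Total dissipated: 7.747 μJ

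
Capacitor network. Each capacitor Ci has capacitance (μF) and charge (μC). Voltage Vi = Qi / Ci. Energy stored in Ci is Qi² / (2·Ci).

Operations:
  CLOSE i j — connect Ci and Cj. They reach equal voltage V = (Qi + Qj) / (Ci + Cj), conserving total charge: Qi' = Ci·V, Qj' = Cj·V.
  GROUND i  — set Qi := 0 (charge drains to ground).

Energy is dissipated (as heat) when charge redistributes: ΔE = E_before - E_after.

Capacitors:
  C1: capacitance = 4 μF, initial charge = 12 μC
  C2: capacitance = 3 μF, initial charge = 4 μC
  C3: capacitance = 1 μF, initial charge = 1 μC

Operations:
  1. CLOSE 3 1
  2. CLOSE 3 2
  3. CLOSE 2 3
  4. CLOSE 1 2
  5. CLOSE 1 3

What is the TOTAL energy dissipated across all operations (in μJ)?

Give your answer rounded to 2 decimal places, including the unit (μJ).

Initial: C1(4μF, Q=12μC, V=3.00V), C2(3μF, Q=4μC, V=1.33V), C3(1μF, Q=1μC, V=1.00V)
Op 1: CLOSE 3-1: Q_total=13.00, C_total=5.00, V=2.60; Q3=2.60, Q1=10.40; dissipated=1.600
Op 2: CLOSE 3-2: Q_total=6.60, C_total=4.00, V=1.65; Q3=1.65, Q2=4.95; dissipated=0.602
Op 3: CLOSE 2-3: Q_total=6.60, C_total=4.00, V=1.65; Q2=4.95, Q3=1.65; dissipated=0.000
Op 4: CLOSE 1-2: Q_total=15.35, C_total=7.00, V=2.19; Q1=8.77, Q2=6.58; dissipated=0.774
Op 5: CLOSE 1-3: Q_total=10.42, C_total=5.00, V=2.08; Q1=8.34, Q3=2.08; dissipated=0.118
Total dissipated: 3.093 μJ

Answer: 3.09 μJ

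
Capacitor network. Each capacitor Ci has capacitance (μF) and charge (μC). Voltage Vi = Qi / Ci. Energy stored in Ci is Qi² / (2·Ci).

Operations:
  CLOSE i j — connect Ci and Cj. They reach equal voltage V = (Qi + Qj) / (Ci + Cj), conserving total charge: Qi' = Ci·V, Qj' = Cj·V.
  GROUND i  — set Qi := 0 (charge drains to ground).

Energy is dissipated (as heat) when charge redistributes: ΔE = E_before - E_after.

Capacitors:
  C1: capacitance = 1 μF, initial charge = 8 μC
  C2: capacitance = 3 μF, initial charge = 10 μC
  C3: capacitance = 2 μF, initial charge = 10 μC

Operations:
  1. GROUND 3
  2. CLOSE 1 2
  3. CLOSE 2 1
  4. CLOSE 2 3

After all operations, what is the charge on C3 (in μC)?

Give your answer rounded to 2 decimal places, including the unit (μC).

Answer: 5.40 μC

Derivation:
Initial: C1(1μF, Q=8μC, V=8.00V), C2(3μF, Q=10μC, V=3.33V), C3(2μF, Q=10μC, V=5.00V)
Op 1: GROUND 3: Q3=0; energy lost=25.000
Op 2: CLOSE 1-2: Q_total=18.00, C_total=4.00, V=4.50; Q1=4.50, Q2=13.50; dissipated=8.167
Op 3: CLOSE 2-1: Q_total=18.00, C_total=4.00, V=4.50; Q2=13.50, Q1=4.50; dissipated=0.000
Op 4: CLOSE 2-3: Q_total=13.50, C_total=5.00, V=2.70; Q2=8.10, Q3=5.40; dissipated=12.150
Final charges: Q1=4.50, Q2=8.10, Q3=5.40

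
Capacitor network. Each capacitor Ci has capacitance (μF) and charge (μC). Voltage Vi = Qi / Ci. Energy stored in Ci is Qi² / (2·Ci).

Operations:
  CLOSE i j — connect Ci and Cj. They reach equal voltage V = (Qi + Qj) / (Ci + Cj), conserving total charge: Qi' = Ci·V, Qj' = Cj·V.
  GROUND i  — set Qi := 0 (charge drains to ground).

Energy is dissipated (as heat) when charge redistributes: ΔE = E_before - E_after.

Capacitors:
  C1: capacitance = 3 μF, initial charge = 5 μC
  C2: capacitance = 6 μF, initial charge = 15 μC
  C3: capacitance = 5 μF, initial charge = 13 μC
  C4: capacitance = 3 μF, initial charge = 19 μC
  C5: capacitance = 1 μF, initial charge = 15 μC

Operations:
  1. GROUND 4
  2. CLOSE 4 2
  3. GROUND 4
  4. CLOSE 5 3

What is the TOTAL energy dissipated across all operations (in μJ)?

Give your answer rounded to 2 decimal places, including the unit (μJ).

Answer: 134.65 μJ

Derivation:
Initial: C1(3μF, Q=5μC, V=1.67V), C2(6μF, Q=15μC, V=2.50V), C3(5μF, Q=13μC, V=2.60V), C4(3μF, Q=19μC, V=6.33V), C5(1μF, Q=15μC, V=15.00V)
Op 1: GROUND 4: Q4=0; energy lost=60.167
Op 2: CLOSE 4-2: Q_total=15.00, C_total=9.00, V=1.67; Q4=5.00, Q2=10.00; dissipated=6.250
Op 3: GROUND 4: Q4=0; energy lost=4.167
Op 4: CLOSE 5-3: Q_total=28.00, C_total=6.00, V=4.67; Q5=4.67, Q3=23.33; dissipated=64.067
Total dissipated: 134.650 μJ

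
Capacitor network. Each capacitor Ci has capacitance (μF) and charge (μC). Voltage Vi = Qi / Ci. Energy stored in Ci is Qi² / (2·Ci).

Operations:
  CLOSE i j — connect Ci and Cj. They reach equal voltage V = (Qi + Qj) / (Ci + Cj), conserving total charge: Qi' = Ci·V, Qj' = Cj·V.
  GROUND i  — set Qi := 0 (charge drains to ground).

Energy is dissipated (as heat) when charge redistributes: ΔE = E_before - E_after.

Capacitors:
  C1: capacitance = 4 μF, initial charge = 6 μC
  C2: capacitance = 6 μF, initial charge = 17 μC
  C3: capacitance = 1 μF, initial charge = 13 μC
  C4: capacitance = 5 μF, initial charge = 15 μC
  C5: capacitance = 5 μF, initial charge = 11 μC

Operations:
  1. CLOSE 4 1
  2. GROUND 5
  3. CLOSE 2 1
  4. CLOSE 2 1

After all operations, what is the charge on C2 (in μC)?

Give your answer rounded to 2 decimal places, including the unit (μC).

Initial: C1(4μF, Q=6μC, V=1.50V), C2(6μF, Q=17μC, V=2.83V), C3(1μF, Q=13μC, V=13.00V), C4(5μF, Q=15μC, V=3.00V), C5(5μF, Q=11μC, V=2.20V)
Op 1: CLOSE 4-1: Q_total=21.00, C_total=9.00, V=2.33; Q4=11.67, Q1=9.33; dissipated=2.500
Op 2: GROUND 5: Q5=0; energy lost=12.100
Op 3: CLOSE 2-1: Q_total=26.33, C_total=10.00, V=2.63; Q2=15.80, Q1=10.53; dissipated=0.300
Op 4: CLOSE 2-1: Q_total=26.33, C_total=10.00, V=2.63; Q2=15.80, Q1=10.53; dissipated=0.000
Final charges: Q1=10.53, Q2=15.80, Q3=13.00, Q4=11.67, Q5=0.00

Answer: 15.80 μC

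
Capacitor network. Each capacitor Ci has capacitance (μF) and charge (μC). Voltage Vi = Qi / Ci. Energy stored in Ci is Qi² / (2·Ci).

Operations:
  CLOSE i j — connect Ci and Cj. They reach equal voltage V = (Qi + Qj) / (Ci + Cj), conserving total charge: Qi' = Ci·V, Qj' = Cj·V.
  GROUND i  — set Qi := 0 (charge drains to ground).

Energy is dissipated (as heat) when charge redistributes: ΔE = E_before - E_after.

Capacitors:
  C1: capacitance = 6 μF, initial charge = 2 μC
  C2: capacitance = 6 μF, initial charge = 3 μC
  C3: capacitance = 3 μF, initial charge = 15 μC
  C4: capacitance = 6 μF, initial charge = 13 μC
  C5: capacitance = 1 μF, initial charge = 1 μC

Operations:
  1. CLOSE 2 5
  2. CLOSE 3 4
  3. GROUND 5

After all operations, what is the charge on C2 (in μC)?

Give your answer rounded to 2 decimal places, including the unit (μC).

Initial: C1(6μF, Q=2μC, V=0.33V), C2(6μF, Q=3μC, V=0.50V), C3(3μF, Q=15μC, V=5.00V), C4(6μF, Q=13μC, V=2.17V), C5(1μF, Q=1μC, V=1.00V)
Op 1: CLOSE 2-5: Q_total=4.00, C_total=7.00, V=0.57; Q2=3.43, Q5=0.57; dissipated=0.107
Op 2: CLOSE 3-4: Q_total=28.00, C_total=9.00, V=3.11; Q3=9.33, Q4=18.67; dissipated=8.028
Op 3: GROUND 5: Q5=0; energy lost=0.163
Final charges: Q1=2.00, Q2=3.43, Q3=9.33, Q4=18.67, Q5=0.00

Answer: 3.43 μC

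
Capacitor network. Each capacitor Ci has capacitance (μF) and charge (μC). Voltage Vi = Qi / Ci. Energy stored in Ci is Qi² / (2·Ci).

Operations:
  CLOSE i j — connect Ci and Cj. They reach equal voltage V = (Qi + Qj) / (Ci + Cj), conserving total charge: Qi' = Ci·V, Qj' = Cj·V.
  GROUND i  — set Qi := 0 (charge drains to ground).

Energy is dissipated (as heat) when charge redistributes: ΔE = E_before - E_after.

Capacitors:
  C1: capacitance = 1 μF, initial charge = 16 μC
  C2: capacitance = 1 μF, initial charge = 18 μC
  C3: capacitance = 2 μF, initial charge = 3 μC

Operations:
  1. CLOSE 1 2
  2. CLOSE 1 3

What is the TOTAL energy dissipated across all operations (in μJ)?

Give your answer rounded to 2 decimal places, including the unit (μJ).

Initial: C1(1μF, Q=16μC, V=16.00V), C2(1μF, Q=18μC, V=18.00V), C3(2μF, Q=3μC, V=1.50V)
Op 1: CLOSE 1-2: Q_total=34.00, C_total=2.00, V=17.00; Q1=17.00, Q2=17.00; dissipated=1.000
Op 2: CLOSE 1-3: Q_total=20.00, C_total=3.00, V=6.67; Q1=6.67, Q3=13.33; dissipated=80.083
Total dissipated: 81.083 μJ

Answer: 81.08 μJ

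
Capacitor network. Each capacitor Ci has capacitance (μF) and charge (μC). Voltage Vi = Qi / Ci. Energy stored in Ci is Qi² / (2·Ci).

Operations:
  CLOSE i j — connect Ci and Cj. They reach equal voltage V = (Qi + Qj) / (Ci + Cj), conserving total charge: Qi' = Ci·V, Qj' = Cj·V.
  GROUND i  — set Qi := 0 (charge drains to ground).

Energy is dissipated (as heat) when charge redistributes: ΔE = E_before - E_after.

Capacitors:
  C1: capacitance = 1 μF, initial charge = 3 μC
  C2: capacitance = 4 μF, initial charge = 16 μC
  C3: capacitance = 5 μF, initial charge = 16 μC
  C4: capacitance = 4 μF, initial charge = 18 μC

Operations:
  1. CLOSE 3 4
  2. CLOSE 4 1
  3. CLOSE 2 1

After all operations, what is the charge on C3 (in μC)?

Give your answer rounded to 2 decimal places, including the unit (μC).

Initial: C1(1μF, Q=3μC, V=3.00V), C2(4μF, Q=16μC, V=4.00V), C3(5μF, Q=16μC, V=3.20V), C4(4μF, Q=18μC, V=4.50V)
Op 1: CLOSE 3-4: Q_total=34.00, C_total=9.00, V=3.78; Q3=18.89, Q4=15.11; dissipated=1.878
Op 2: CLOSE 4-1: Q_total=18.11, C_total=5.00, V=3.62; Q4=14.49, Q1=3.62; dissipated=0.242
Op 3: CLOSE 2-1: Q_total=19.62, C_total=5.00, V=3.92; Q2=15.70, Q1=3.92; dissipated=0.057
Final charges: Q1=3.92, Q2=15.70, Q3=18.89, Q4=14.49

Answer: 18.89 μC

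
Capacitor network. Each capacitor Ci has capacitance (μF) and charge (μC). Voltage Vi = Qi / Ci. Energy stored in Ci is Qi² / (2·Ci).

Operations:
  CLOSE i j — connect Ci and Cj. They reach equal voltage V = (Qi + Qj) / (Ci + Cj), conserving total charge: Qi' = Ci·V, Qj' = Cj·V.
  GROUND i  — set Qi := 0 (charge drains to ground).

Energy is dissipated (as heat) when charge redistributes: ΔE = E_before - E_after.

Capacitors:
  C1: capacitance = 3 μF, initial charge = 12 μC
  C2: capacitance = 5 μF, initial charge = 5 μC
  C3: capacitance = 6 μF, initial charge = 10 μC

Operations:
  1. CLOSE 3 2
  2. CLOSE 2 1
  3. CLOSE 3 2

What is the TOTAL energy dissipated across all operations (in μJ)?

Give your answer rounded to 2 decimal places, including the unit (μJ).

Answer: 8.45 μJ

Derivation:
Initial: C1(3μF, Q=12μC, V=4.00V), C2(5μF, Q=5μC, V=1.00V), C3(6μF, Q=10μC, V=1.67V)
Op 1: CLOSE 3-2: Q_total=15.00, C_total=11.00, V=1.36; Q3=8.18, Q2=6.82; dissipated=0.606
Op 2: CLOSE 2-1: Q_total=18.82, C_total=8.00, V=2.35; Q2=11.76, Q1=7.06; dissipated=6.516
Op 3: CLOSE 3-2: Q_total=19.94, C_total=11.00, V=1.81; Q3=10.88, Q2=9.07; dissipated=1.333
Total dissipated: 8.455 μJ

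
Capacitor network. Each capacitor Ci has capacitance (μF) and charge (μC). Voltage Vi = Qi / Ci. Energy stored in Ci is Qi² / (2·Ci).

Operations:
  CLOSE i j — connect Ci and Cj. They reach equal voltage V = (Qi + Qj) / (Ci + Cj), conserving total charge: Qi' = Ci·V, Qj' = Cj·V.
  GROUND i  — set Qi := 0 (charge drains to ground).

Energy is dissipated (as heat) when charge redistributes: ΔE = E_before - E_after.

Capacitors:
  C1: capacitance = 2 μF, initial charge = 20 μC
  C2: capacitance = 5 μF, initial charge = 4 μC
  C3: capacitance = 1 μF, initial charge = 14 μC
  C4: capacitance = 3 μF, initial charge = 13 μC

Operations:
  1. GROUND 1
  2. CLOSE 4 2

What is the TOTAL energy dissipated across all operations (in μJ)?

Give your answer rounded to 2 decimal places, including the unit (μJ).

Initial: C1(2μF, Q=20μC, V=10.00V), C2(5μF, Q=4μC, V=0.80V), C3(1μF, Q=14μC, V=14.00V), C4(3μF, Q=13μC, V=4.33V)
Op 1: GROUND 1: Q1=0; energy lost=100.000
Op 2: CLOSE 4-2: Q_total=17.00, C_total=8.00, V=2.12; Q4=6.38, Q2=10.62; dissipated=11.704
Total dissipated: 111.704 μJ

Answer: 111.70 μJ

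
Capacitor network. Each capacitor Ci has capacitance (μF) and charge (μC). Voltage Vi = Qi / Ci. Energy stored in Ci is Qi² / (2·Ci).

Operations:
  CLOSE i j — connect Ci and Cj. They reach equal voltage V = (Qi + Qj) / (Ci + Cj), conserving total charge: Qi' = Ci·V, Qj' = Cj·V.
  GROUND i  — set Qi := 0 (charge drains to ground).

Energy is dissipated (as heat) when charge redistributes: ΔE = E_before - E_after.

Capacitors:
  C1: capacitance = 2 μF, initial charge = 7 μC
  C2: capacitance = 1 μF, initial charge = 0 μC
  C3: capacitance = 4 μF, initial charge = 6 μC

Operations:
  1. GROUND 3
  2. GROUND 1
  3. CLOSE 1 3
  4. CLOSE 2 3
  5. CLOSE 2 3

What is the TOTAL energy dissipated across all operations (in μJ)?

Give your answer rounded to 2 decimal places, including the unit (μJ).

Initial: C1(2μF, Q=7μC, V=3.50V), C2(1μF, Q=0μC, V=0.00V), C3(4μF, Q=6μC, V=1.50V)
Op 1: GROUND 3: Q3=0; energy lost=4.500
Op 2: GROUND 1: Q1=0; energy lost=12.250
Op 3: CLOSE 1-3: Q_total=0.00, C_total=6.00, V=0.00; Q1=0.00, Q3=0.00; dissipated=0.000
Op 4: CLOSE 2-3: Q_total=0.00, C_total=5.00, V=0.00; Q2=0.00, Q3=0.00; dissipated=0.000
Op 5: CLOSE 2-3: Q_total=0.00, C_total=5.00, V=0.00; Q2=0.00, Q3=0.00; dissipated=0.000
Total dissipated: 16.750 μJ

Answer: 16.75 μJ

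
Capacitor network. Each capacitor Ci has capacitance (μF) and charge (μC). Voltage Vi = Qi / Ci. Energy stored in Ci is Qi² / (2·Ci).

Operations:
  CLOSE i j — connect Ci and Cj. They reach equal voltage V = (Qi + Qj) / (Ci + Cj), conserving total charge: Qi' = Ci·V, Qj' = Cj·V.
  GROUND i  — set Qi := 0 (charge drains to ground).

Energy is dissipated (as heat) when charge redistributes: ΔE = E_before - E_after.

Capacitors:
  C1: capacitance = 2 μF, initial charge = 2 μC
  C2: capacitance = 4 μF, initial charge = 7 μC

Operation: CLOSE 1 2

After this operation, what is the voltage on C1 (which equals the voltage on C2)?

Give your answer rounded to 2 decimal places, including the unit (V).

Answer: 1.50 V

Derivation:
Initial: C1(2μF, Q=2μC, V=1.00V), C2(4μF, Q=7μC, V=1.75V)
Op 1: CLOSE 1-2: Q_total=9.00, C_total=6.00, V=1.50; Q1=3.00, Q2=6.00; dissipated=0.375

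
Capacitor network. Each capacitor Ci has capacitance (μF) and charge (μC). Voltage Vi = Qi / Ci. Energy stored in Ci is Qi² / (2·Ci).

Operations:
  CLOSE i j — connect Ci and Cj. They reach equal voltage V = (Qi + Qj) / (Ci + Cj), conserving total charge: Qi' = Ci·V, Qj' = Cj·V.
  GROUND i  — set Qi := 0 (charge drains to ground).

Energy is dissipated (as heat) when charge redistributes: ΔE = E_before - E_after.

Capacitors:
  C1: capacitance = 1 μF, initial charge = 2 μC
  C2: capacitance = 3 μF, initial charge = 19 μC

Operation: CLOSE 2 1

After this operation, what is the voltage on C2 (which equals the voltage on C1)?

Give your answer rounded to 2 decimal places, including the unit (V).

Answer: 5.25 V

Derivation:
Initial: C1(1μF, Q=2μC, V=2.00V), C2(3μF, Q=19μC, V=6.33V)
Op 1: CLOSE 2-1: Q_total=21.00, C_total=4.00, V=5.25; Q2=15.75, Q1=5.25; dissipated=7.042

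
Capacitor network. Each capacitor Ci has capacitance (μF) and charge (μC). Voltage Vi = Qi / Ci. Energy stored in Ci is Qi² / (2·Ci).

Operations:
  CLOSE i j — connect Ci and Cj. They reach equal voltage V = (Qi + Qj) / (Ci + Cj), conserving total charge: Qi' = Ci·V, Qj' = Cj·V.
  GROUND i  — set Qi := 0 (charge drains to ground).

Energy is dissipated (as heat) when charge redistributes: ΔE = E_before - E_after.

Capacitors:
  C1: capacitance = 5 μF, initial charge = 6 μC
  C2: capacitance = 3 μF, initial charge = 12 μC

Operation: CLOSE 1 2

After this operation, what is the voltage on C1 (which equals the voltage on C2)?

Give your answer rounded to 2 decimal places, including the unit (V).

Initial: C1(5μF, Q=6μC, V=1.20V), C2(3μF, Q=12μC, V=4.00V)
Op 1: CLOSE 1-2: Q_total=18.00, C_total=8.00, V=2.25; Q1=11.25, Q2=6.75; dissipated=7.350

Answer: 2.25 V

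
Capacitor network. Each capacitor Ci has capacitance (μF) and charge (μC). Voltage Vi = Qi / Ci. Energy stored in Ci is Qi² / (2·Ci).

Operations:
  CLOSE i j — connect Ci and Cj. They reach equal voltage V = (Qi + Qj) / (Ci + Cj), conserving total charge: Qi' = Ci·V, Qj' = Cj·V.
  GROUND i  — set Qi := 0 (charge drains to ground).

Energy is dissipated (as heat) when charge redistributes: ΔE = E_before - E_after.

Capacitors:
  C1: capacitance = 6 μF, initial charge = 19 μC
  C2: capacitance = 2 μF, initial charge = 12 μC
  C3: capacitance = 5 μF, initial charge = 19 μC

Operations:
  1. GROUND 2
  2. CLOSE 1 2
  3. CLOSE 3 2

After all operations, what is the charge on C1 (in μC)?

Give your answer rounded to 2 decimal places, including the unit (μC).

Answer: 14.25 μC

Derivation:
Initial: C1(6μF, Q=19μC, V=3.17V), C2(2μF, Q=12μC, V=6.00V), C3(5μF, Q=19μC, V=3.80V)
Op 1: GROUND 2: Q2=0; energy lost=36.000
Op 2: CLOSE 1-2: Q_total=19.00, C_total=8.00, V=2.38; Q1=14.25, Q2=4.75; dissipated=7.521
Op 3: CLOSE 3-2: Q_total=23.75, C_total=7.00, V=3.39; Q3=16.96, Q2=6.79; dissipated=1.450
Final charges: Q1=14.25, Q2=6.79, Q3=16.96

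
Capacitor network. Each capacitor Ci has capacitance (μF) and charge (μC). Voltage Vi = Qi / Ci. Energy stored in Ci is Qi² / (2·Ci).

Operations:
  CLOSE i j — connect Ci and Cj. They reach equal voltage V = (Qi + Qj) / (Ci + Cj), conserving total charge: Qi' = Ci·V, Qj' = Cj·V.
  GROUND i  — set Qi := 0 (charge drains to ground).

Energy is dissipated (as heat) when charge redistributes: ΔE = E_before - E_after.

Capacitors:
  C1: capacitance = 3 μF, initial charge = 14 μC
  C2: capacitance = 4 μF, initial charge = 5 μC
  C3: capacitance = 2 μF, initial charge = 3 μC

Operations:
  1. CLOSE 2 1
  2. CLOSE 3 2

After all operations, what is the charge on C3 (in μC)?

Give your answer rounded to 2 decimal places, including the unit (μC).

Answer: 4.62 μC

Derivation:
Initial: C1(3μF, Q=14μC, V=4.67V), C2(4μF, Q=5μC, V=1.25V), C3(2μF, Q=3μC, V=1.50V)
Op 1: CLOSE 2-1: Q_total=19.00, C_total=7.00, V=2.71; Q2=10.86, Q1=8.14; dissipated=10.006
Op 2: CLOSE 3-2: Q_total=13.86, C_total=6.00, V=2.31; Q3=4.62, Q2=9.24; dissipated=0.983
Final charges: Q1=8.14, Q2=9.24, Q3=4.62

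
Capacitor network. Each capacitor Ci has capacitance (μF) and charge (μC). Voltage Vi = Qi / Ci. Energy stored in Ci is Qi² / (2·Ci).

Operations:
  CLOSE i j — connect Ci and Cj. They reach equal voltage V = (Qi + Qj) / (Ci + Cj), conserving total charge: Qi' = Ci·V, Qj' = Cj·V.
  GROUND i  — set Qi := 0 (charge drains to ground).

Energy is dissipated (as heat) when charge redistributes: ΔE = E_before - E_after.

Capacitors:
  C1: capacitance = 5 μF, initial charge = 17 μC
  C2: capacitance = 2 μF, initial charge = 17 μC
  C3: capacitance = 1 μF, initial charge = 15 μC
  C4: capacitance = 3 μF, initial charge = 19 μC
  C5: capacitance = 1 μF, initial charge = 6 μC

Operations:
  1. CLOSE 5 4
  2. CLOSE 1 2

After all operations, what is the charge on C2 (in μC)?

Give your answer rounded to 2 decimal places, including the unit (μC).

Answer: 9.71 μC

Derivation:
Initial: C1(5μF, Q=17μC, V=3.40V), C2(2μF, Q=17μC, V=8.50V), C3(1μF, Q=15μC, V=15.00V), C4(3μF, Q=19μC, V=6.33V), C5(1μF, Q=6μC, V=6.00V)
Op 1: CLOSE 5-4: Q_total=25.00, C_total=4.00, V=6.25; Q5=6.25, Q4=18.75; dissipated=0.042
Op 2: CLOSE 1-2: Q_total=34.00, C_total=7.00, V=4.86; Q1=24.29, Q2=9.71; dissipated=18.579
Final charges: Q1=24.29, Q2=9.71, Q3=15.00, Q4=18.75, Q5=6.25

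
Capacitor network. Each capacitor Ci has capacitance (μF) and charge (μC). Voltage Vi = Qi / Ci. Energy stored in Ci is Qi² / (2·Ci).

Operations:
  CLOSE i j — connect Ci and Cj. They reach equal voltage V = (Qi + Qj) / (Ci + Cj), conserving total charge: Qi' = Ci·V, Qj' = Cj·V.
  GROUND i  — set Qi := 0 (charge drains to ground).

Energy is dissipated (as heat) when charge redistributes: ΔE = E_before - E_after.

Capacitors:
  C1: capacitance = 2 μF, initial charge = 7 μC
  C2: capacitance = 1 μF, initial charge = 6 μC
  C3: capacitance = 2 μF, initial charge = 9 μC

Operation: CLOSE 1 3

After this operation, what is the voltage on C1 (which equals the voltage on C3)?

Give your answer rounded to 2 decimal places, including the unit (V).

Initial: C1(2μF, Q=7μC, V=3.50V), C2(1μF, Q=6μC, V=6.00V), C3(2μF, Q=9μC, V=4.50V)
Op 1: CLOSE 1-3: Q_total=16.00, C_total=4.00, V=4.00; Q1=8.00, Q3=8.00; dissipated=0.500

Answer: 4.00 V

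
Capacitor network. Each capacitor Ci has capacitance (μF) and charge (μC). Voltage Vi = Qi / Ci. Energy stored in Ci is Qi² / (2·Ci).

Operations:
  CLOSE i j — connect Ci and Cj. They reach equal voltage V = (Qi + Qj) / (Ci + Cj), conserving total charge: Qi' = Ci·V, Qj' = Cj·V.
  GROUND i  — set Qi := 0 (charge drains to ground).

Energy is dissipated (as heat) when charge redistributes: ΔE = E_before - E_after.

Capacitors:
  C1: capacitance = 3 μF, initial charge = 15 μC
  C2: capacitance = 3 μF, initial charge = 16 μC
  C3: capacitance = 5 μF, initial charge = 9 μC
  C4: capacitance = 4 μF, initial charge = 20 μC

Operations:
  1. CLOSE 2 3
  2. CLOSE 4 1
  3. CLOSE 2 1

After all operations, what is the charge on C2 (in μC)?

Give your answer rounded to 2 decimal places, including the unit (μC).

Initial: C1(3μF, Q=15μC, V=5.00V), C2(3μF, Q=16μC, V=5.33V), C3(5μF, Q=9μC, V=1.80V), C4(4μF, Q=20μC, V=5.00V)
Op 1: CLOSE 2-3: Q_total=25.00, C_total=8.00, V=3.12; Q2=9.38, Q3=15.62; dissipated=11.704
Op 2: CLOSE 4-1: Q_total=35.00, C_total=7.00, V=5.00; Q4=20.00, Q1=15.00; dissipated=0.000
Op 3: CLOSE 2-1: Q_total=24.38, C_total=6.00, V=4.06; Q2=12.19, Q1=12.19; dissipated=2.637
Final charges: Q1=12.19, Q2=12.19, Q3=15.62, Q4=20.00

Answer: 12.19 μC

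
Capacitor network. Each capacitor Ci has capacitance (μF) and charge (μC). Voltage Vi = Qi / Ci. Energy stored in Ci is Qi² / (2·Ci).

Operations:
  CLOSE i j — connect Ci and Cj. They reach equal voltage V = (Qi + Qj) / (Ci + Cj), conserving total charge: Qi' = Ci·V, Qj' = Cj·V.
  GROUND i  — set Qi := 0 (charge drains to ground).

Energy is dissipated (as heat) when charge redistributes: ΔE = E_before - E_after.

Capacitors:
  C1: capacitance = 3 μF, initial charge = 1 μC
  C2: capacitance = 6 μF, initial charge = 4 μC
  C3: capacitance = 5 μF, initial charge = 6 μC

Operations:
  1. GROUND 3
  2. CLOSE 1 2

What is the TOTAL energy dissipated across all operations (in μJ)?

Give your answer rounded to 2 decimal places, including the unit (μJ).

Initial: C1(3μF, Q=1μC, V=0.33V), C2(6μF, Q=4μC, V=0.67V), C3(5μF, Q=6μC, V=1.20V)
Op 1: GROUND 3: Q3=0; energy lost=3.600
Op 2: CLOSE 1-2: Q_total=5.00, C_total=9.00, V=0.56; Q1=1.67, Q2=3.33; dissipated=0.111
Total dissipated: 3.711 μJ

Answer: 3.71 μJ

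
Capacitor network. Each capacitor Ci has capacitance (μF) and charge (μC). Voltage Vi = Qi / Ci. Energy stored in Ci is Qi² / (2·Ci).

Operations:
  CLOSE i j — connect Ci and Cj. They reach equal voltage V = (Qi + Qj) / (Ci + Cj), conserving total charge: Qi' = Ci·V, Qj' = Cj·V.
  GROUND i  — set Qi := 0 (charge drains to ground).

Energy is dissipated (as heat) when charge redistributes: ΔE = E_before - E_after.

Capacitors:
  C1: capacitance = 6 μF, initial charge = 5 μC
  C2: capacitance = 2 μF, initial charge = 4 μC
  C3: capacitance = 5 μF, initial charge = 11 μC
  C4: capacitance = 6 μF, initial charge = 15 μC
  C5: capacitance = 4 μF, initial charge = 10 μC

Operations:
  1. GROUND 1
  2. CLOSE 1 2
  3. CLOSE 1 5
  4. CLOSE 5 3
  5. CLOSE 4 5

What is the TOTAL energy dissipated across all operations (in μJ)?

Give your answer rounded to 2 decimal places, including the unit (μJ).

Answer: 11.37 μJ

Derivation:
Initial: C1(6μF, Q=5μC, V=0.83V), C2(2μF, Q=4μC, V=2.00V), C3(5μF, Q=11μC, V=2.20V), C4(6μF, Q=15μC, V=2.50V), C5(4μF, Q=10μC, V=2.50V)
Op 1: GROUND 1: Q1=0; energy lost=2.083
Op 2: CLOSE 1-2: Q_total=4.00, C_total=8.00, V=0.50; Q1=3.00, Q2=1.00; dissipated=3.000
Op 3: CLOSE 1-5: Q_total=13.00, C_total=10.00, V=1.30; Q1=7.80, Q5=5.20; dissipated=4.800
Op 4: CLOSE 5-3: Q_total=16.20, C_total=9.00, V=1.80; Q5=7.20, Q3=9.00; dissipated=0.900
Op 5: CLOSE 4-5: Q_total=22.20, C_total=10.00, V=2.22; Q4=13.32, Q5=8.88; dissipated=0.588
Total dissipated: 11.371 μJ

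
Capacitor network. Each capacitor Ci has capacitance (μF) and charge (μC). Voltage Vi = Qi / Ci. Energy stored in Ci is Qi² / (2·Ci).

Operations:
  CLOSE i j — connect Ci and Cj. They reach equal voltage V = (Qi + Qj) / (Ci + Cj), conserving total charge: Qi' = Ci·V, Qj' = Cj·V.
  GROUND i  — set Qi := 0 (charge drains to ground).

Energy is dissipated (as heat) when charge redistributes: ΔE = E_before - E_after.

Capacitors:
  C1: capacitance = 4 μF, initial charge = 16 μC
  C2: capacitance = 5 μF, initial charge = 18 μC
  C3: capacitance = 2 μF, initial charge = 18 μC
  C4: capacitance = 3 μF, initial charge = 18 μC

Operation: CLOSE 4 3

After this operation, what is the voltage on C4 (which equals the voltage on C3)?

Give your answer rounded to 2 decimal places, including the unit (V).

Initial: C1(4μF, Q=16μC, V=4.00V), C2(5μF, Q=18μC, V=3.60V), C3(2μF, Q=18μC, V=9.00V), C4(3μF, Q=18μC, V=6.00V)
Op 1: CLOSE 4-3: Q_total=36.00, C_total=5.00, V=7.20; Q4=21.60, Q3=14.40; dissipated=5.400

Answer: 7.20 V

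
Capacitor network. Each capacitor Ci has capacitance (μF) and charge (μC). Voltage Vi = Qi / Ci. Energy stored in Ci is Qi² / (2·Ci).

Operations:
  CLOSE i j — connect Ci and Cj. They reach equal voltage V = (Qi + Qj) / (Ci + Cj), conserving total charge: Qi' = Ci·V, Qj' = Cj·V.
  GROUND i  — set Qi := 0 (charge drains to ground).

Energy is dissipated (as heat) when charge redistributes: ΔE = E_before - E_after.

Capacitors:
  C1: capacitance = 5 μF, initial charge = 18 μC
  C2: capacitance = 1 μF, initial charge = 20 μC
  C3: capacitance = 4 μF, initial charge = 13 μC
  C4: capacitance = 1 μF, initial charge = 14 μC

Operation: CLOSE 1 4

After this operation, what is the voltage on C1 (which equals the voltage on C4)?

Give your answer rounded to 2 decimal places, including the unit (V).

Initial: C1(5μF, Q=18μC, V=3.60V), C2(1μF, Q=20μC, V=20.00V), C3(4μF, Q=13μC, V=3.25V), C4(1μF, Q=14μC, V=14.00V)
Op 1: CLOSE 1-4: Q_total=32.00, C_total=6.00, V=5.33; Q1=26.67, Q4=5.33; dissipated=45.067

Answer: 5.33 V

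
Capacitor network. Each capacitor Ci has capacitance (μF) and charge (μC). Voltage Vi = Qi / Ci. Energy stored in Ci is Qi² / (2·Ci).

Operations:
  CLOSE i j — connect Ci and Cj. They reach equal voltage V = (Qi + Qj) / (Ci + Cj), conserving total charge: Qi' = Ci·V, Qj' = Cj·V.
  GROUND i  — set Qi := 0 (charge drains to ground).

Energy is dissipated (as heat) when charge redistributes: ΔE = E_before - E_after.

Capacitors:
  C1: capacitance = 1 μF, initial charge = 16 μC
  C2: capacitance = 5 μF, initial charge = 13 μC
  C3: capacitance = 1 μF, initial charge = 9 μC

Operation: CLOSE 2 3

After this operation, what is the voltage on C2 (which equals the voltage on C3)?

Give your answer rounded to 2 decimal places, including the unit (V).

Answer: 3.67 V

Derivation:
Initial: C1(1μF, Q=16μC, V=16.00V), C2(5μF, Q=13μC, V=2.60V), C3(1μF, Q=9μC, V=9.00V)
Op 1: CLOSE 2-3: Q_total=22.00, C_total=6.00, V=3.67; Q2=18.33, Q3=3.67; dissipated=17.067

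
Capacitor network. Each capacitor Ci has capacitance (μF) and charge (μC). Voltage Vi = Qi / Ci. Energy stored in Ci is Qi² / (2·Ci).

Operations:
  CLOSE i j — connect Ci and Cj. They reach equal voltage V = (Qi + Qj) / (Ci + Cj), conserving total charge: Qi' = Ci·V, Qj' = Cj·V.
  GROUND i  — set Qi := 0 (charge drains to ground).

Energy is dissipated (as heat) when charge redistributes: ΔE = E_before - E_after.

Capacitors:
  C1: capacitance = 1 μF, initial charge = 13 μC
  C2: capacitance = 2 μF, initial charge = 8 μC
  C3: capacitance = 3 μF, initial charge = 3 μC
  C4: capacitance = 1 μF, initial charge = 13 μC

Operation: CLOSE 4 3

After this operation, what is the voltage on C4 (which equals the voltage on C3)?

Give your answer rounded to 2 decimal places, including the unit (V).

Initial: C1(1μF, Q=13μC, V=13.00V), C2(2μF, Q=8μC, V=4.00V), C3(3μF, Q=3μC, V=1.00V), C4(1μF, Q=13μC, V=13.00V)
Op 1: CLOSE 4-3: Q_total=16.00, C_total=4.00, V=4.00; Q4=4.00, Q3=12.00; dissipated=54.000

Answer: 4.00 V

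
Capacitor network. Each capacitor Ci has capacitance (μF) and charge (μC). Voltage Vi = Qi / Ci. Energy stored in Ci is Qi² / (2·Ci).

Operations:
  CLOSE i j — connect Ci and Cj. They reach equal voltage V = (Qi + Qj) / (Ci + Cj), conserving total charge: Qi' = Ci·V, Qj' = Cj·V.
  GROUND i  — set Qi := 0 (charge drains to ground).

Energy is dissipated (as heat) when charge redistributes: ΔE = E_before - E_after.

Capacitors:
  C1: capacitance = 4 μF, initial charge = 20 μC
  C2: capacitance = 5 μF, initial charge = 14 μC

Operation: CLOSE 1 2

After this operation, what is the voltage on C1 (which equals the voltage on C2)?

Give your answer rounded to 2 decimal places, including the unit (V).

Initial: C1(4μF, Q=20μC, V=5.00V), C2(5μF, Q=14μC, V=2.80V)
Op 1: CLOSE 1-2: Q_total=34.00, C_total=9.00, V=3.78; Q1=15.11, Q2=18.89; dissipated=5.378

Answer: 3.78 V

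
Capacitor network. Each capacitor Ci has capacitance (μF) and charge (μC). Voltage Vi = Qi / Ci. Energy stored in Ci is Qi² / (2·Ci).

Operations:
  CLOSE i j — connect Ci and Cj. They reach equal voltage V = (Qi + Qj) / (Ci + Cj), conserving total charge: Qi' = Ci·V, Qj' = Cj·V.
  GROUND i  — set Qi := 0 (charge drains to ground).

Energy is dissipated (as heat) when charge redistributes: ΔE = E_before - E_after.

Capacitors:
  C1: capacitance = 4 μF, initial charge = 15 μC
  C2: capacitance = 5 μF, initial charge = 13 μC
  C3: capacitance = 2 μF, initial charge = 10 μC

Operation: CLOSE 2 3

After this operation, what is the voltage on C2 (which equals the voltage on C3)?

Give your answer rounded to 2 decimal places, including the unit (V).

Answer: 3.29 V

Derivation:
Initial: C1(4μF, Q=15μC, V=3.75V), C2(5μF, Q=13μC, V=2.60V), C3(2μF, Q=10μC, V=5.00V)
Op 1: CLOSE 2-3: Q_total=23.00, C_total=7.00, V=3.29; Q2=16.43, Q3=6.57; dissipated=4.114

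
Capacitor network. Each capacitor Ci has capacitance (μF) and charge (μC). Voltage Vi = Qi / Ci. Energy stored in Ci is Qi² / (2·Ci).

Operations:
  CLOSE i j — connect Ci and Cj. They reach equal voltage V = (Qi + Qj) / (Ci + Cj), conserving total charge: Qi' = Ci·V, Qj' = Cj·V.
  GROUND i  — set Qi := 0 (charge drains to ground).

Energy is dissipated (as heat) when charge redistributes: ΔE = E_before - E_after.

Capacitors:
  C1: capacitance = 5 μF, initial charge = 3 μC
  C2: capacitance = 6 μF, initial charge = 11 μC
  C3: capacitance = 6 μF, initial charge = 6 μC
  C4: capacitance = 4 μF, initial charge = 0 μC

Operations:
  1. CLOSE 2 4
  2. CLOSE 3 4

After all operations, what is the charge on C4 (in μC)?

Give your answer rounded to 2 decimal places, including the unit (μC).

Initial: C1(5μF, Q=3μC, V=0.60V), C2(6μF, Q=11μC, V=1.83V), C3(6μF, Q=6μC, V=1.00V), C4(4μF, Q=0μC, V=0.00V)
Op 1: CLOSE 2-4: Q_total=11.00, C_total=10.00, V=1.10; Q2=6.60, Q4=4.40; dissipated=4.033
Op 2: CLOSE 3-4: Q_total=10.40, C_total=10.00, V=1.04; Q3=6.24, Q4=4.16; dissipated=0.012
Final charges: Q1=3.00, Q2=6.60, Q3=6.24, Q4=4.16

Answer: 4.16 μC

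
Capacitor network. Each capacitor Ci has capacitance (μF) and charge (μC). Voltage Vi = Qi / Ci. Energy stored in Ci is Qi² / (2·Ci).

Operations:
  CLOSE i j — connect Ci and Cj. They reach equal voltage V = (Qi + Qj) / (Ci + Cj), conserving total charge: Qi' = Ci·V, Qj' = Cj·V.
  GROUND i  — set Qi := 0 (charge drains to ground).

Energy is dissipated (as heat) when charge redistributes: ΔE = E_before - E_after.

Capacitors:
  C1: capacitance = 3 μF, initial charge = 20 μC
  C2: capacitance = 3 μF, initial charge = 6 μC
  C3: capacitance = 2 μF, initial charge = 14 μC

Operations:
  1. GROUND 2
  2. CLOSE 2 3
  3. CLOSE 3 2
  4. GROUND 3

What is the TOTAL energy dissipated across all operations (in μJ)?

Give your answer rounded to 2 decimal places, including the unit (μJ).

Initial: C1(3μF, Q=20μC, V=6.67V), C2(3μF, Q=6μC, V=2.00V), C3(2μF, Q=14μC, V=7.00V)
Op 1: GROUND 2: Q2=0; energy lost=6.000
Op 2: CLOSE 2-3: Q_total=14.00, C_total=5.00, V=2.80; Q2=8.40, Q3=5.60; dissipated=29.400
Op 3: CLOSE 3-2: Q_total=14.00, C_total=5.00, V=2.80; Q3=5.60, Q2=8.40; dissipated=0.000
Op 4: GROUND 3: Q3=0; energy lost=7.840
Total dissipated: 43.240 μJ

Answer: 43.24 μJ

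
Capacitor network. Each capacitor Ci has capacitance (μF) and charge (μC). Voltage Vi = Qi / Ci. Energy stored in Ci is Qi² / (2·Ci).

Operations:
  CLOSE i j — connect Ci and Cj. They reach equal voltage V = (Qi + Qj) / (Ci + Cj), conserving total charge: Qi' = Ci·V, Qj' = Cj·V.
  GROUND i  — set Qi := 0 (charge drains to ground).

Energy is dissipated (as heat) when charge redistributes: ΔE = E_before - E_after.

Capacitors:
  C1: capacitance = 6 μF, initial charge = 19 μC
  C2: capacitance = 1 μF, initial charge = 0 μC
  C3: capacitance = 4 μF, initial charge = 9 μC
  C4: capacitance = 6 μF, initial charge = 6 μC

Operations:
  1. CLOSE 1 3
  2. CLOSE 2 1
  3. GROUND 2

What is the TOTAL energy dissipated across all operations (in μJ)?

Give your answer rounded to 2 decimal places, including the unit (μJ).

Answer: 7.25 μJ

Derivation:
Initial: C1(6μF, Q=19μC, V=3.17V), C2(1μF, Q=0μC, V=0.00V), C3(4μF, Q=9μC, V=2.25V), C4(6μF, Q=6μC, V=1.00V)
Op 1: CLOSE 1-3: Q_total=28.00, C_total=10.00, V=2.80; Q1=16.80, Q3=11.20; dissipated=1.008
Op 2: CLOSE 2-1: Q_total=16.80, C_total=7.00, V=2.40; Q2=2.40, Q1=14.40; dissipated=3.360
Op 3: GROUND 2: Q2=0; energy lost=2.880
Total dissipated: 7.248 μJ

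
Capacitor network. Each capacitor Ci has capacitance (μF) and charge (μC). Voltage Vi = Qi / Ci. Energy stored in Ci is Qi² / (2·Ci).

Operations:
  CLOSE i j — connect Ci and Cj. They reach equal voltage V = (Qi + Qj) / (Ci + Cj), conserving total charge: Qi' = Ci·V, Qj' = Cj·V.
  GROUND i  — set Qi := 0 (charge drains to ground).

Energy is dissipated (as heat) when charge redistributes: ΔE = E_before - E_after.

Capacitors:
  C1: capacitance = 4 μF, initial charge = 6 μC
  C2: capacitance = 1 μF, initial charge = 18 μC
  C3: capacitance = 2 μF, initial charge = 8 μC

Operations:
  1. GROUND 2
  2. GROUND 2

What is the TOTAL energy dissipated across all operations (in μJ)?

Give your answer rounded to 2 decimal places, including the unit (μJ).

Answer: 162.00 μJ

Derivation:
Initial: C1(4μF, Q=6μC, V=1.50V), C2(1μF, Q=18μC, V=18.00V), C3(2μF, Q=8μC, V=4.00V)
Op 1: GROUND 2: Q2=0; energy lost=162.000
Op 2: GROUND 2: Q2=0; energy lost=0.000
Total dissipated: 162.000 μJ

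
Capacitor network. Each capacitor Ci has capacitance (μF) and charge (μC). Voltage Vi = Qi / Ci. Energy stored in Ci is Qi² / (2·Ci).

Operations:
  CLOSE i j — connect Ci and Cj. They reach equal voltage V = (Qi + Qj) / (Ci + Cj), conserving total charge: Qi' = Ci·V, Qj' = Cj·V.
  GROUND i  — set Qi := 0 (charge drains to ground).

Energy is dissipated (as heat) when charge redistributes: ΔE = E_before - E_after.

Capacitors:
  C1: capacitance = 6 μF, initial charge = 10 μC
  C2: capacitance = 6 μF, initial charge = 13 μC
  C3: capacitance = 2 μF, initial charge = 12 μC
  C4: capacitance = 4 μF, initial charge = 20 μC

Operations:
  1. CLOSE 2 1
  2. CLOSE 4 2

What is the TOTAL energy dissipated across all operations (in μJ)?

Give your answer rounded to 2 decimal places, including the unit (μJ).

Answer: 11.78 μJ

Derivation:
Initial: C1(6μF, Q=10μC, V=1.67V), C2(6μF, Q=13μC, V=2.17V), C3(2μF, Q=12μC, V=6.00V), C4(4μF, Q=20μC, V=5.00V)
Op 1: CLOSE 2-1: Q_total=23.00, C_total=12.00, V=1.92; Q2=11.50, Q1=11.50; dissipated=0.375
Op 2: CLOSE 4-2: Q_total=31.50, C_total=10.00, V=3.15; Q4=12.60, Q2=18.90; dissipated=11.408
Total dissipated: 11.783 μJ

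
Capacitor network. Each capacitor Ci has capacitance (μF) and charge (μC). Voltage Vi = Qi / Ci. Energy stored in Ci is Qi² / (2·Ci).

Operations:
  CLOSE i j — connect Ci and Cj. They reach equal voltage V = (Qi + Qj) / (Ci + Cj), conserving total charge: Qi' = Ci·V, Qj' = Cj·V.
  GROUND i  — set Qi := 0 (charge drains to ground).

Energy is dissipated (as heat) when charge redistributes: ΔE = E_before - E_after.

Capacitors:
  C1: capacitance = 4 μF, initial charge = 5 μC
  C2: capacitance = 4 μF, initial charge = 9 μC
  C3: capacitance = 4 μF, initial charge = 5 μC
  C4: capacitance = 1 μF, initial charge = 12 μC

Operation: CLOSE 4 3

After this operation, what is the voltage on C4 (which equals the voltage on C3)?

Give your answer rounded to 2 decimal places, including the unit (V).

Initial: C1(4μF, Q=5μC, V=1.25V), C2(4μF, Q=9μC, V=2.25V), C3(4μF, Q=5μC, V=1.25V), C4(1μF, Q=12μC, V=12.00V)
Op 1: CLOSE 4-3: Q_total=17.00, C_total=5.00, V=3.40; Q4=3.40, Q3=13.60; dissipated=46.225

Answer: 3.40 V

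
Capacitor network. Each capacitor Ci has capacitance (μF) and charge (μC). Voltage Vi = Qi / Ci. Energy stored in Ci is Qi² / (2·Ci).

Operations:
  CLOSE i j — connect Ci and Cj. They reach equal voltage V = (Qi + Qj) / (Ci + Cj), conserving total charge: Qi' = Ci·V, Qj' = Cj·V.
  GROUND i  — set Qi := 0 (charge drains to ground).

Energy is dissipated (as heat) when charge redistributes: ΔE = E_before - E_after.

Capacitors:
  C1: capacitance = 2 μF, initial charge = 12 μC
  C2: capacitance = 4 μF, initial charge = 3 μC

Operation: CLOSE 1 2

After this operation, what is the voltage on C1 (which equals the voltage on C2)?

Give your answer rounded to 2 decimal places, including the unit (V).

Initial: C1(2μF, Q=12μC, V=6.00V), C2(4μF, Q=3μC, V=0.75V)
Op 1: CLOSE 1-2: Q_total=15.00, C_total=6.00, V=2.50; Q1=5.00, Q2=10.00; dissipated=18.375

Answer: 2.50 V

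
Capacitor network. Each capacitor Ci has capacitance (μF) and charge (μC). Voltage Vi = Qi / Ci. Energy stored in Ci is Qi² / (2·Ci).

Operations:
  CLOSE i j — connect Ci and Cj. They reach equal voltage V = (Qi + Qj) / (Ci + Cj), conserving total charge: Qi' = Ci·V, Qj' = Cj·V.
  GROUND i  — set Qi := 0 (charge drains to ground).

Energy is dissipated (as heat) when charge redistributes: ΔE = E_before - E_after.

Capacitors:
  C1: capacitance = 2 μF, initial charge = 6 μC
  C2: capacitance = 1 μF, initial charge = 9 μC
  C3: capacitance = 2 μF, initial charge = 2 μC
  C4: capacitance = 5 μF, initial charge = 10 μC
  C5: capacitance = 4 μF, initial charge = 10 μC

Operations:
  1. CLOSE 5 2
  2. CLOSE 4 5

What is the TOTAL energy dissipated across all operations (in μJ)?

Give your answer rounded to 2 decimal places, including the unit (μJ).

Initial: C1(2μF, Q=6μC, V=3.00V), C2(1μF, Q=9μC, V=9.00V), C3(2μF, Q=2μC, V=1.00V), C4(5μF, Q=10μC, V=2.00V), C5(4μF, Q=10μC, V=2.50V)
Op 1: CLOSE 5-2: Q_total=19.00, C_total=5.00, V=3.80; Q5=15.20, Q2=3.80; dissipated=16.900
Op 2: CLOSE 4-5: Q_total=25.20, C_total=9.00, V=2.80; Q4=14.00, Q5=11.20; dissipated=3.600
Total dissipated: 20.500 μJ

Answer: 20.50 μJ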